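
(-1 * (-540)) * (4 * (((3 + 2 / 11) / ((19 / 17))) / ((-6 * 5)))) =-42840 / 209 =-204.98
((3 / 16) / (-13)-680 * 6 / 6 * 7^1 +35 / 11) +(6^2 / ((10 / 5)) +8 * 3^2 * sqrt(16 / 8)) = -4637.01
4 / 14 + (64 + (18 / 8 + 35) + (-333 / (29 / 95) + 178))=-811.33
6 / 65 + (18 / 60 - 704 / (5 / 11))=-201293 / 130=-1548.41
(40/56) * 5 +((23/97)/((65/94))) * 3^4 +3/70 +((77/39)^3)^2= 2165151622888687/23892270137190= 90.62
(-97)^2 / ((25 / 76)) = 715084 / 25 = 28603.36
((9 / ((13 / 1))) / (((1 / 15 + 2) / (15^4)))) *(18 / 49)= 123018750 / 19747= 6229.74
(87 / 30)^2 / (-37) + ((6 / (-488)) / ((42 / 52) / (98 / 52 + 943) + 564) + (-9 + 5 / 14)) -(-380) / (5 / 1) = 122460420985951 / 1824232719925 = 67.13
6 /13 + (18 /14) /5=327 /455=0.72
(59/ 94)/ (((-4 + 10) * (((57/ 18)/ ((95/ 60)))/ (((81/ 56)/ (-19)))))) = -1593/ 400064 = -0.00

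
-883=-883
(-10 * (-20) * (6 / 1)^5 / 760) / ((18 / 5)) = 10800 / 19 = 568.42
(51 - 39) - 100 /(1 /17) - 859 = -2547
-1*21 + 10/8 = -79/4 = -19.75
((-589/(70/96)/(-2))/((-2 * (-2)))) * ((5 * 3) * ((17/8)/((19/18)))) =42687/14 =3049.07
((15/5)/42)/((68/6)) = 3/476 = 0.01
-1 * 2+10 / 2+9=12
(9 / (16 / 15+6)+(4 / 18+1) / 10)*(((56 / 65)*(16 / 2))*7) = 10439744 / 155025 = 67.34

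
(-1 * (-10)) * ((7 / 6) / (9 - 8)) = 35 / 3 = 11.67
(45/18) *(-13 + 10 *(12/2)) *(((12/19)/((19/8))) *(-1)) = -31.25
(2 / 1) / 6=1 / 3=0.33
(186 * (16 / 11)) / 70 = 1488 / 385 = 3.86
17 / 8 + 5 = 57 / 8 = 7.12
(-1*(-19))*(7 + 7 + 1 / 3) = 817 / 3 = 272.33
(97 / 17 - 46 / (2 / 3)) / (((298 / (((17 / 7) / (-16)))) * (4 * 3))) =269 / 100128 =0.00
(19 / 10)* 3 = 57 / 10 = 5.70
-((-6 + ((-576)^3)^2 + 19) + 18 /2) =-36520347436056598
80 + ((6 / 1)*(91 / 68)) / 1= 2993 / 34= 88.03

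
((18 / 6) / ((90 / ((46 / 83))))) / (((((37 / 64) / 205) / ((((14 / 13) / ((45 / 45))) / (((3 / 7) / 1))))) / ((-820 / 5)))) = -969977344 / 359307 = -2699.58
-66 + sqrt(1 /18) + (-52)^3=-140674 + sqrt(2) /6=-140673.76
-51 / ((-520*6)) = 0.02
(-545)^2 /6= 49504.17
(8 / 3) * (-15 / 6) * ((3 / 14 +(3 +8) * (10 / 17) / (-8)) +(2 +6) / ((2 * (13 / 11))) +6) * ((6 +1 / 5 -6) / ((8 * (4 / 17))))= -18131 / 2912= -6.23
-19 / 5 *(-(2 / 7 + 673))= 89547 / 35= 2558.49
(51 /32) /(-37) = -51 /1184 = -0.04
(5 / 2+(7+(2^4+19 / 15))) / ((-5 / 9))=-2409 / 50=-48.18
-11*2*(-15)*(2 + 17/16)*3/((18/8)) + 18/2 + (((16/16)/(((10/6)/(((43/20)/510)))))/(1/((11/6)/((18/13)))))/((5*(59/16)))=22959613387/16925625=1356.50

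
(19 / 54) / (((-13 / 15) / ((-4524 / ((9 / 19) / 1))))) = 104690 / 27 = 3877.41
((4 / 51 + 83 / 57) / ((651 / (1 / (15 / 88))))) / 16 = 16357 / 18924570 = 0.00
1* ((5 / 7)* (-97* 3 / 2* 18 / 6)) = -4365 / 14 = -311.79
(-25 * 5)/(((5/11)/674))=-185350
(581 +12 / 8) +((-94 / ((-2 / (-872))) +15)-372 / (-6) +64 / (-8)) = -80665 / 2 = -40332.50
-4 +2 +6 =4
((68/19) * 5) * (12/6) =35.79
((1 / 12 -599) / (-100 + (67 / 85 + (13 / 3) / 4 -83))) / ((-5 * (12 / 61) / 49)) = -164.72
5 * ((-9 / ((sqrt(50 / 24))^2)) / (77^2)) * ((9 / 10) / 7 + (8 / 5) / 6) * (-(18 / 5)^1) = 26892 / 5187875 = 0.01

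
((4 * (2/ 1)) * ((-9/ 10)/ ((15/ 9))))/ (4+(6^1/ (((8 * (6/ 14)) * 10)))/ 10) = -1728/ 1607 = -1.08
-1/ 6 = -0.17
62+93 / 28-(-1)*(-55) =289 / 28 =10.32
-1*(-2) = 2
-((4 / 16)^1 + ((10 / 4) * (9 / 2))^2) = -2029 / 16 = -126.81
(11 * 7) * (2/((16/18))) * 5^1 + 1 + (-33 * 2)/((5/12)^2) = 48709/100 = 487.09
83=83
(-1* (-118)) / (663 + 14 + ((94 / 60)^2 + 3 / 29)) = 3079800 / 17736461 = 0.17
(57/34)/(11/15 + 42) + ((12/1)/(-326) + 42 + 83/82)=3132524419/72824651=43.01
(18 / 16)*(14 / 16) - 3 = -129 / 64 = -2.02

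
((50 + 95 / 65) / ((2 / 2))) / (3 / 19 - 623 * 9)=-4237 / 461630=-0.01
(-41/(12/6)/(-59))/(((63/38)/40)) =31160/3717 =8.38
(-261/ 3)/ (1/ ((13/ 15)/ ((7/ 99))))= -37323/ 35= -1066.37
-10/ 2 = -5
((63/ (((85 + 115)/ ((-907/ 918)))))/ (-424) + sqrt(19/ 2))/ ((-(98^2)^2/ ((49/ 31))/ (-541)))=490687/ 72105418291200 + 541*sqrt(38)/ 116707808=0.00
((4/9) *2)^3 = 0.70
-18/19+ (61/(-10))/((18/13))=-18307/3420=-5.35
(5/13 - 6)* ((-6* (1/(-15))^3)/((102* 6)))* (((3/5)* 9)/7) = -73/5801250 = -0.00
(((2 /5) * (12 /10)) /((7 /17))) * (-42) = -1224 /25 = -48.96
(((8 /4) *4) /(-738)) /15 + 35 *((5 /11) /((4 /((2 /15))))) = 0.53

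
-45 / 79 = -0.57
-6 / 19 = -0.32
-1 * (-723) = 723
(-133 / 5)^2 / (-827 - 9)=-931 / 1100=-0.85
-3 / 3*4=-4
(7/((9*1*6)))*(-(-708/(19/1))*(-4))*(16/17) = -52864/2907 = -18.19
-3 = -3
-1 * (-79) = 79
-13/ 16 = -0.81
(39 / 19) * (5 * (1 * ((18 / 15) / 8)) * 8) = 234 / 19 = 12.32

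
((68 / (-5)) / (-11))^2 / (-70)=-2312 / 105875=-0.02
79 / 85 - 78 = -6551 / 85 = -77.07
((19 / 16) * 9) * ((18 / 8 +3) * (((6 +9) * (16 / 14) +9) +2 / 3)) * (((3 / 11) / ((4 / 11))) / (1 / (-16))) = -288819 / 16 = -18051.19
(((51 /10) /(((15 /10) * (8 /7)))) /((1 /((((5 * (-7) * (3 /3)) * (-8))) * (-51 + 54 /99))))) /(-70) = 13209 /22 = 600.41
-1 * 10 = -10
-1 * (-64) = 64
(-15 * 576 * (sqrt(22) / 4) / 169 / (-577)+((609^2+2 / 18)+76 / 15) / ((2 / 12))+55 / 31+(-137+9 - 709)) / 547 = 2160 * sqrt(22) / 53339611+1034384056 / 254355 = 4066.69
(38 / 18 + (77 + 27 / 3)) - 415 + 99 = -227.89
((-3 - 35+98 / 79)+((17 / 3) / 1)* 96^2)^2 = 16997413875264 / 6241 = 2723508071.67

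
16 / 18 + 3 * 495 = 13373 / 9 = 1485.89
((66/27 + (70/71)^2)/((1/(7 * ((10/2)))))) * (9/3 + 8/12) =59675770/136107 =438.45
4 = 4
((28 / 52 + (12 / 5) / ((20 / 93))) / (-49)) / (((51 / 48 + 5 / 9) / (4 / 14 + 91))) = -349844832 / 25973675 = -13.47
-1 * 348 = -348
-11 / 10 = -1.10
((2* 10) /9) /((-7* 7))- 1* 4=-4.05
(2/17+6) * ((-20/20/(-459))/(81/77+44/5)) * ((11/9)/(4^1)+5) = 0.01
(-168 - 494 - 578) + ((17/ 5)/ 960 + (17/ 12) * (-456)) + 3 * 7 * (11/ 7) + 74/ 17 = -150849311/ 81600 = -1848.64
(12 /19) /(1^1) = 12 /19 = 0.63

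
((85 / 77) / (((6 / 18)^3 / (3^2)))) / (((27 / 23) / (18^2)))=5700780 / 77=74036.10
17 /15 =1.13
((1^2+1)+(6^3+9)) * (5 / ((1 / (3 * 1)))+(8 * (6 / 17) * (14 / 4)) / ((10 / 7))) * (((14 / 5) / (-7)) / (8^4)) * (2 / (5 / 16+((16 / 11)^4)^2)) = -30217528377927 / 632774191678400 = -0.05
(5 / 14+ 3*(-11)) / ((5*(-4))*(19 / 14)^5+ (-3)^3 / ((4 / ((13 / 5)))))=0.30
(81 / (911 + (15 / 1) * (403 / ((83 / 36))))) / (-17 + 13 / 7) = -47061 / 31082698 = -0.00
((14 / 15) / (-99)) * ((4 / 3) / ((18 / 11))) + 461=460.99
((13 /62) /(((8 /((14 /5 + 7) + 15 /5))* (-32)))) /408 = -0.00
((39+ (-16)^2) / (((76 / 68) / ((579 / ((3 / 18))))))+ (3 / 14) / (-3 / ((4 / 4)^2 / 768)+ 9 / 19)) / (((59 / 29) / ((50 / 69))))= 2579837302056775 / 7899111927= 326598.40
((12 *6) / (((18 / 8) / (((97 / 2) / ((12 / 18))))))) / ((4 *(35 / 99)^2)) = 4656.48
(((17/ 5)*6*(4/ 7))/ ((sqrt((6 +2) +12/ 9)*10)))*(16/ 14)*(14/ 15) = 544*sqrt(21)/ 6125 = 0.41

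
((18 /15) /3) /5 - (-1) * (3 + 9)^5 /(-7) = -6220786 /175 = -35547.35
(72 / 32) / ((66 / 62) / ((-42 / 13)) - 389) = -0.01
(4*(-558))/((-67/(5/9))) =1240/67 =18.51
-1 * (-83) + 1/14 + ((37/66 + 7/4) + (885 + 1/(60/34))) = 1495261/1540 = 970.95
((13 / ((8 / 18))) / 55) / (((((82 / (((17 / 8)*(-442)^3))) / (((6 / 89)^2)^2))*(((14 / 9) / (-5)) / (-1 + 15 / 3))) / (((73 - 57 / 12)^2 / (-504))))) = -2645000978962329 / 905496022112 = -2921.05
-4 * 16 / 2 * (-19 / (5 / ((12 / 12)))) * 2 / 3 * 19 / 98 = 11552 / 735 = 15.72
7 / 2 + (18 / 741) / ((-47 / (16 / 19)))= 1543805 / 441142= 3.50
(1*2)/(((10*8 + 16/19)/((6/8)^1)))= 19/1024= 0.02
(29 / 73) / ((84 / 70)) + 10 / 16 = 1675 / 1752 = 0.96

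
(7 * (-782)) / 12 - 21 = -2863 / 6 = -477.17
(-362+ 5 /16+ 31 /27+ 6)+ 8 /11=-1681315 /4752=-353.81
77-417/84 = 2017/28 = 72.04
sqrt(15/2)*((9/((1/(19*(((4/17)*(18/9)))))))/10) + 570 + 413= 342*sqrt(30)/85 + 983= 1005.04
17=17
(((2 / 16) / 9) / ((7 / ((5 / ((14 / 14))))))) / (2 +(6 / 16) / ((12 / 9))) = 20 / 4599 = 0.00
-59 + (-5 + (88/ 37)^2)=-79872/ 1369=-58.34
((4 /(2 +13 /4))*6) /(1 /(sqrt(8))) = 12.93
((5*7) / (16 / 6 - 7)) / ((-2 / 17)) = 68.65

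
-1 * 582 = -582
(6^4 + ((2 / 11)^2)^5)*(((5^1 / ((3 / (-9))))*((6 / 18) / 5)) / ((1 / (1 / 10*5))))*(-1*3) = 50422353425880 / 25937424601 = 1944.00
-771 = -771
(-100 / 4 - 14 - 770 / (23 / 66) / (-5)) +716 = 25735 / 23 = 1118.91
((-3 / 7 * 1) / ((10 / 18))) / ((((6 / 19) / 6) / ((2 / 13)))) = -1026 / 455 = -2.25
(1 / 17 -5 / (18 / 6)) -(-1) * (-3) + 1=-184 / 51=-3.61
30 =30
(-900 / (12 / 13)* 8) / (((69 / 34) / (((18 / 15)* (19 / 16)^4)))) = -432014115 / 47104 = -9171.50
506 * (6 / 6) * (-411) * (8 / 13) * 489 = -813562992 / 13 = -62581768.62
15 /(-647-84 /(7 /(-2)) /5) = -75 /3211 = -0.02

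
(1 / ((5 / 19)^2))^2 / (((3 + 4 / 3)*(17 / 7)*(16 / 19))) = 51998079 / 2210000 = 23.53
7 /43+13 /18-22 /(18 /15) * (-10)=142585 /774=184.22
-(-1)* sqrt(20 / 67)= 0.55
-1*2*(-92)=184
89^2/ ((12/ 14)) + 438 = 58075/ 6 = 9679.17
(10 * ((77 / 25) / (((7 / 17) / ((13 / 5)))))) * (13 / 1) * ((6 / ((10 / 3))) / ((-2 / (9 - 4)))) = -284427 / 25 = -11377.08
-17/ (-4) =17/ 4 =4.25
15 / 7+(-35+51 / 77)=-2479 / 77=-32.19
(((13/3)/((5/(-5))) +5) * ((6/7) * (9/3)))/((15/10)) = 8/7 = 1.14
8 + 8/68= 138/17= 8.12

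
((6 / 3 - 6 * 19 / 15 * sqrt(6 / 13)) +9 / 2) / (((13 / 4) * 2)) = 1 - 76 * sqrt(78) / 845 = 0.21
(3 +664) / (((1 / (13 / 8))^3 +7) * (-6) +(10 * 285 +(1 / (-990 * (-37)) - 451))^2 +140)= 1966209219503100 / 16965696346401561877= 0.00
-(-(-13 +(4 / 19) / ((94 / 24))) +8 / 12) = -36469 / 2679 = -13.61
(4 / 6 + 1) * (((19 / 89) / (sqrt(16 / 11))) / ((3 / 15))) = 475 * sqrt(11) / 1068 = 1.48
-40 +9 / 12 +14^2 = 627 / 4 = 156.75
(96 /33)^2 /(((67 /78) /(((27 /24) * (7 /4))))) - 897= -877.60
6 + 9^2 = 87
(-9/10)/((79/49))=-441/790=-0.56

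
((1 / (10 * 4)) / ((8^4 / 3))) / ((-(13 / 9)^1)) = -27 / 2129920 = -0.00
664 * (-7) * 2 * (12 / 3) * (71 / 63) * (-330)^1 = 41486720 / 3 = 13828906.67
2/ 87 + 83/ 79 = 7379/ 6873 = 1.07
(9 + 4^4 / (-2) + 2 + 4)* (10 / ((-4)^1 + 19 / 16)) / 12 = 904 / 27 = 33.48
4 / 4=1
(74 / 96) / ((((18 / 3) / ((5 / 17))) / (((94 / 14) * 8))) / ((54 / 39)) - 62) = -235 / 18818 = -0.01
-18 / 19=-0.95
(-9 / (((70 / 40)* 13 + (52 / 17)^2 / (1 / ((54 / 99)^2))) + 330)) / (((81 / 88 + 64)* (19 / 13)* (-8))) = 180020412 / 5398111237345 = 0.00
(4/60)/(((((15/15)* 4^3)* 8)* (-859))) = -1/6597120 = -0.00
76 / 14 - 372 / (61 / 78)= -200794 / 427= -470.24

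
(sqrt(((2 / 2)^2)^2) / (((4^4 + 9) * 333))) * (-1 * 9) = -1 / 9805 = -0.00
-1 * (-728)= 728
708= 708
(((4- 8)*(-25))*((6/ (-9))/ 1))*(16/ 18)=-1600/ 27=-59.26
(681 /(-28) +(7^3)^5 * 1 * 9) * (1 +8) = 384552482305164.11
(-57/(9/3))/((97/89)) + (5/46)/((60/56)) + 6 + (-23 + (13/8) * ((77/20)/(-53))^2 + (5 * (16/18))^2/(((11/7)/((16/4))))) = 285132719237617/17868125404800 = 15.96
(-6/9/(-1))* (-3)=-2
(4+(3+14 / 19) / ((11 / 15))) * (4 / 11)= 7604 / 2299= 3.31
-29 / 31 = -0.94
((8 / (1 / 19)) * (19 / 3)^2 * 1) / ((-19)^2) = 152 / 9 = 16.89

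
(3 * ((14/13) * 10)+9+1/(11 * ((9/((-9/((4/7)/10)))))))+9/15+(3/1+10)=76243/1430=53.32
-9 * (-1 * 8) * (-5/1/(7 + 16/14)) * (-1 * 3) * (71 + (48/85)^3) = 22031587368/2333675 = 9440.73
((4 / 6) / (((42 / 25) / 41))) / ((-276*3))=-1025 / 52164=-0.02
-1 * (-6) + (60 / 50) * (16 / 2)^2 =414 / 5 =82.80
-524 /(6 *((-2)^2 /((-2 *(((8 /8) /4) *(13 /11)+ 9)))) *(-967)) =-53579 /127644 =-0.42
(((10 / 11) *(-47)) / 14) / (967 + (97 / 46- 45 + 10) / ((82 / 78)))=-88642 / 27177227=-0.00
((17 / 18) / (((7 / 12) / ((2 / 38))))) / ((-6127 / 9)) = -102 / 814891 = -0.00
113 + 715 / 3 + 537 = 2665 / 3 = 888.33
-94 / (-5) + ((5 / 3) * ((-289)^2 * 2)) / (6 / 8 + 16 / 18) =50118146 / 295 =169892.02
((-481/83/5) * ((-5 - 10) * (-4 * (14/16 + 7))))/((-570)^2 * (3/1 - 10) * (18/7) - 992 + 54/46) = 2090907/22332210574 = 0.00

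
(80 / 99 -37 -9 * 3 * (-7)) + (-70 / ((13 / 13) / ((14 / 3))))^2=10579528 / 99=106863.92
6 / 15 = 2 / 5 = 0.40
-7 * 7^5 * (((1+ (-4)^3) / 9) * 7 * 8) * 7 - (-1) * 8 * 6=322828904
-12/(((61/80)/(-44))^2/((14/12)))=-173465600/3721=-46618.01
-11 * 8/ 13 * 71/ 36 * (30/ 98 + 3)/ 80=-7029/ 12740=-0.55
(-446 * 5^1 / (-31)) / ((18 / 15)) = 5575 / 93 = 59.95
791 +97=888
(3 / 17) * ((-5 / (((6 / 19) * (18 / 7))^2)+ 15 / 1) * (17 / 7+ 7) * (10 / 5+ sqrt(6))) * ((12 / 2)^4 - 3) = 410167615 / 12852+ 410167615 * sqrt(6) / 25704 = 71002.05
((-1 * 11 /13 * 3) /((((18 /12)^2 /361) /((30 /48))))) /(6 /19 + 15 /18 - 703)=377245 /1040143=0.36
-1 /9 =-0.11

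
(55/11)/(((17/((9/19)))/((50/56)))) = 1125/9044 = 0.12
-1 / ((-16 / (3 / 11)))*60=45 / 44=1.02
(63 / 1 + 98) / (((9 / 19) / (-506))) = -171983.78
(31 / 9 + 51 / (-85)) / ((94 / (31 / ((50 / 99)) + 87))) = 79136 / 17625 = 4.49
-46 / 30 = -23 / 15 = -1.53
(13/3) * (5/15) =13/9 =1.44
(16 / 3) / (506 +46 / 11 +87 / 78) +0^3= 4576 / 438693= 0.01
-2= -2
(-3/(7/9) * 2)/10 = -27/35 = -0.77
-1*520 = -520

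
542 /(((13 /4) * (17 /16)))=34688 /221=156.96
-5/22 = -0.23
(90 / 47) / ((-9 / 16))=-160 / 47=-3.40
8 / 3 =2.67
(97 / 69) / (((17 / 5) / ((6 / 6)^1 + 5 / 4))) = 1455 / 1564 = 0.93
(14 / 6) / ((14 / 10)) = 5 / 3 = 1.67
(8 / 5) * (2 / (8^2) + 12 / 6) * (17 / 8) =221 / 32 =6.91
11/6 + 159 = 965/6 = 160.83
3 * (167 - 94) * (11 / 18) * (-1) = -803 / 6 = -133.83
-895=-895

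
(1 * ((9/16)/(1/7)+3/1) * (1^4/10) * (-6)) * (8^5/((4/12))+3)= -32736231/80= -409202.89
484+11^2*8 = 1452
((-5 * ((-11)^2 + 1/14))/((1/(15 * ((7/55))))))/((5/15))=-76275/22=-3467.05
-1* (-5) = 5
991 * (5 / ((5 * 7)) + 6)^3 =229712.64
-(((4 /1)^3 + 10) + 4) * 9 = -702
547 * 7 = 3829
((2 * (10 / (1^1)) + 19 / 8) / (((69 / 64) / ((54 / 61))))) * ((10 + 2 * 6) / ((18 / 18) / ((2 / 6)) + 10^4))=567072 / 14034209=0.04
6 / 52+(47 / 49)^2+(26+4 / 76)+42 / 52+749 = 460735689 / 593047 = 776.90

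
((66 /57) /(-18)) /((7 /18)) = -22 /133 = -0.17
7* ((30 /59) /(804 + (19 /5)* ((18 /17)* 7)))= 2975 /695551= 0.00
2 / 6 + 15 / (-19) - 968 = -55202 / 57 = -968.46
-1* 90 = -90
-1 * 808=-808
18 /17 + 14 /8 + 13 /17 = 243 /68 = 3.57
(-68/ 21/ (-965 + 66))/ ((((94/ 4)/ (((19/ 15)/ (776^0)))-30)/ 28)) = -10336/ 1173195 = -0.01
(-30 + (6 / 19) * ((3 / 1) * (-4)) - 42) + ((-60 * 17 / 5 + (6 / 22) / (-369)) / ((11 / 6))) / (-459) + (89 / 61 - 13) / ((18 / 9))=-214609816138 / 2639157741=-81.32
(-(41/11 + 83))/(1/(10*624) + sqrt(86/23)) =136918080/36834969347-37146470400*sqrt(1978)/36834969347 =-44.85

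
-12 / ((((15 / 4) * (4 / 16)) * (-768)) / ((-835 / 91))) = -167 / 1092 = -0.15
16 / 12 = 4 / 3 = 1.33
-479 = -479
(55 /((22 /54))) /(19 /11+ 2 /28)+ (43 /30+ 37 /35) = 4510771 /58170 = 77.54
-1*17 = -17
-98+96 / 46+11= -1953 / 23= -84.91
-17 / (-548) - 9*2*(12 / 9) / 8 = -1627 / 548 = -2.97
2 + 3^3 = 29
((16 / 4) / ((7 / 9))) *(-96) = -3456 / 7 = -493.71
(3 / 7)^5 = 243 / 16807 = 0.01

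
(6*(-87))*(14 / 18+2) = -1450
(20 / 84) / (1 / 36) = 60 / 7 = 8.57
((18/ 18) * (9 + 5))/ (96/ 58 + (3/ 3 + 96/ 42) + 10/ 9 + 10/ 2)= 12789/ 10096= 1.27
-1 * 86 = -86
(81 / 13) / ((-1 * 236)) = -81 / 3068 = -0.03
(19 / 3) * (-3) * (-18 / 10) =171 / 5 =34.20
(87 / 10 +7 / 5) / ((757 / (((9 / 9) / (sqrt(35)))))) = 101 * sqrt(35) / 264950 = 0.00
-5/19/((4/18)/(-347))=15615/38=410.92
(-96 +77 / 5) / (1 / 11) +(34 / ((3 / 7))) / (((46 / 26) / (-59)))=-1218607 / 345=-3532.19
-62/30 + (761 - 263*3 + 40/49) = -21499/735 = -29.25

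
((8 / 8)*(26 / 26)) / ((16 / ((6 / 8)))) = 3 / 64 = 0.05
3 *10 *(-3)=-90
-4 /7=-0.57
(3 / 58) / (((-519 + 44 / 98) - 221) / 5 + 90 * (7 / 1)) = 735 / 6850496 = 0.00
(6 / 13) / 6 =1 / 13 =0.08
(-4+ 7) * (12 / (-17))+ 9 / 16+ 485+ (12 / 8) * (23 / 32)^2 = 16858595 / 34816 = 484.22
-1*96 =-96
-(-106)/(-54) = -53/27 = -1.96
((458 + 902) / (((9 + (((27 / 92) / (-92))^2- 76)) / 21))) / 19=-2046018293760 / 91196809957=-22.44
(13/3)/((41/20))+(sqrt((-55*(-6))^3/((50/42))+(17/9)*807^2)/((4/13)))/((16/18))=260/123+117*sqrt(31417217)/32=20495.78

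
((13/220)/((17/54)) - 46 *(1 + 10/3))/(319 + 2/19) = -21226933/34013430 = -0.62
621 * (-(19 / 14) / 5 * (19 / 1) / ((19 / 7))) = -11799 / 10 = -1179.90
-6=-6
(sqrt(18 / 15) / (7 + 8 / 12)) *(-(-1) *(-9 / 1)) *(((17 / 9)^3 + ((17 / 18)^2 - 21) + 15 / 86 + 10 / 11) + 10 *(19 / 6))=-26732311 *sqrt(30) / 5874660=-24.92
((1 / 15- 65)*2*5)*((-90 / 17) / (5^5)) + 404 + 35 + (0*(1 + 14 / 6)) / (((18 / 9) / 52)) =4676063 / 10625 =440.10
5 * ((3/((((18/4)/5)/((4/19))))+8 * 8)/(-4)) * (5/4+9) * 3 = -94505/38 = -2486.97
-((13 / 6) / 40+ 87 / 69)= -1.32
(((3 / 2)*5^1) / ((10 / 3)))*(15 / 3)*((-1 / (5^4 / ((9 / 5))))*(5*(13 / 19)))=-1053 / 9500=-0.11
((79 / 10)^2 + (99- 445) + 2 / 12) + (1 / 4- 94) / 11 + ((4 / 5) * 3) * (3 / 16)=-961937 / 3300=-291.50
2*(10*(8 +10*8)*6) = 10560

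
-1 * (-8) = 8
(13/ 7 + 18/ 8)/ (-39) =-115/ 1092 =-0.11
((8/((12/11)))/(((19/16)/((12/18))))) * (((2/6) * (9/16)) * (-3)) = -44/19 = -2.32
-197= -197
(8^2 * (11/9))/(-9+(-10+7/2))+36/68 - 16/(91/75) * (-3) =15125125/431613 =35.04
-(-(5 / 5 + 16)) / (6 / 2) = 17 / 3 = 5.67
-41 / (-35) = 41 / 35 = 1.17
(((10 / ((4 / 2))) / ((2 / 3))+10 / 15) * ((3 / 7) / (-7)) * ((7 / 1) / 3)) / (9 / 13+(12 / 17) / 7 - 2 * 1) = 10829 / 11202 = 0.97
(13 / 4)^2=169 / 16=10.56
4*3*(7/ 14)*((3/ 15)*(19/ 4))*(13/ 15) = 247/ 50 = 4.94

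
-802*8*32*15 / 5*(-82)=50506752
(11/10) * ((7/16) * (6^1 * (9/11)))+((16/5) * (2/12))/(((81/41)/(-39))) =-10583/1296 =-8.17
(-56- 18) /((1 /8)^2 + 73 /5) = -23680 /4677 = -5.06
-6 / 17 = -0.35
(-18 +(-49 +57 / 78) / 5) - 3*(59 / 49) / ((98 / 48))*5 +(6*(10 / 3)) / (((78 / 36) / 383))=218421361 / 62426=3498.88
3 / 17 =0.18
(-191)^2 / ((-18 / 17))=-620177 / 18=-34454.28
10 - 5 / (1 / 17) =-75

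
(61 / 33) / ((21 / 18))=122 / 77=1.58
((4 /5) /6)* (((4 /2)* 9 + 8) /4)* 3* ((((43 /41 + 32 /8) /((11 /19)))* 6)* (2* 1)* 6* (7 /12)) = 2147418 /2255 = 952.29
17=17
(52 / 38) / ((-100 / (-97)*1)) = 1261 / 950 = 1.33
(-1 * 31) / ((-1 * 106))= 31 / 106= 0.29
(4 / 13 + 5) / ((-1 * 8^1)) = -69 / 104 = -0.66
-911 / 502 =-1.81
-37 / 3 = -12.33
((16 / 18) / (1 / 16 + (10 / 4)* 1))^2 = 16384 / 136161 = 0.12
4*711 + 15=2859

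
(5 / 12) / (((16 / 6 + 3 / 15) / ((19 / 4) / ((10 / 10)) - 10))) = -525 / 688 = -0.76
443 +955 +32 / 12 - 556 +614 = 4376 / 3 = 1458.67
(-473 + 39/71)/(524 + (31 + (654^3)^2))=-33544/5555521576769275821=-0.00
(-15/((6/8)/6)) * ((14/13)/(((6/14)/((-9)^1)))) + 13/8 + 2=282617/104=2717.47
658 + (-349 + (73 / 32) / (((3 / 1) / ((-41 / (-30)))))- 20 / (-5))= 904433 / 2880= 314.04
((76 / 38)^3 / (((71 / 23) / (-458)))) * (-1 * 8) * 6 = 4045056 / 71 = 56972.62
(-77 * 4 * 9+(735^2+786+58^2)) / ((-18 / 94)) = -25455341 / 9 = -2828371.22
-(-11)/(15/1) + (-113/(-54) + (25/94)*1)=19618/6345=3.09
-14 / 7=-2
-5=-5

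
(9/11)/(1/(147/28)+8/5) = 945/2068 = 0.46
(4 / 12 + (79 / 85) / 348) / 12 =3313 / 118320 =0.03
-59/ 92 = -0.64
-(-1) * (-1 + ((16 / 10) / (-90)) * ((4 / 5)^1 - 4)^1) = -1061 / 1125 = -0.94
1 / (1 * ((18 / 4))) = 2 / 9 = 0.22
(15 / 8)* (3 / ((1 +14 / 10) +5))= 225 / 296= 0.76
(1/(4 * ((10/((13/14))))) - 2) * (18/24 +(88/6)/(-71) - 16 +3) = 3916197/159040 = 24.62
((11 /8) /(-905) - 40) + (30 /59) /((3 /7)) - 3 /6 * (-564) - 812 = -242975049 /427160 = -568.82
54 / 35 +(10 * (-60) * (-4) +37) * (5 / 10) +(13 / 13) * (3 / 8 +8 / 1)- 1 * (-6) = 345637 / 280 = 1234.42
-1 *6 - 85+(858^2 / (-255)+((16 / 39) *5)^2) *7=-2620602971 / 129285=-20269.97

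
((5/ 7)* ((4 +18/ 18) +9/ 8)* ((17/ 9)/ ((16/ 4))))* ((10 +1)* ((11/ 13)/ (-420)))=-2057/ 44928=-0.05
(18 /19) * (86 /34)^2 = 33282 /5491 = 6.06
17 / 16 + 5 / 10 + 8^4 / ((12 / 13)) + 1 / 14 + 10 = 1494853 / 336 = 4448.97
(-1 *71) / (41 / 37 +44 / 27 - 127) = 70929 / 124138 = 0.57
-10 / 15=-2 / 3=-0.67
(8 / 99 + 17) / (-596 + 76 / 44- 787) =-1691 / 136746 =-0.01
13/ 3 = 4.33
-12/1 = -12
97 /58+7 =503 /58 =8.67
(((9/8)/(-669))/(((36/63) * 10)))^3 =-9261/363382931456000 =-0.00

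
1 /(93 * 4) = 1 /372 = 0.00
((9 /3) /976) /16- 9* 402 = -56498685 /15616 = -3618.00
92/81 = 1.14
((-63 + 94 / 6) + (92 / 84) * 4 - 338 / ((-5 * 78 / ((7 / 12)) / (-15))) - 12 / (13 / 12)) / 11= -22427 / 4004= -5.60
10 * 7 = 70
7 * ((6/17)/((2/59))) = 1239/17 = 72.88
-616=-616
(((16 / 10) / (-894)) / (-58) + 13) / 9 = 842597 / 583335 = 1.44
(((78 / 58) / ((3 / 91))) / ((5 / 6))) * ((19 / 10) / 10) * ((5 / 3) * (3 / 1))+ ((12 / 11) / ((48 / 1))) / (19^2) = 535537727 / 11515900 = 46.50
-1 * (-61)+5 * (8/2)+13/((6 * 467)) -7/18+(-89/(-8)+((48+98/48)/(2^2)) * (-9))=-2804645/134496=-20.85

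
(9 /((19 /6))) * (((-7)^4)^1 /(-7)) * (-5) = 4874.21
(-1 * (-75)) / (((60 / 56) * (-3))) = -70 / 3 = -23.33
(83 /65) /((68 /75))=1245 /884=1.41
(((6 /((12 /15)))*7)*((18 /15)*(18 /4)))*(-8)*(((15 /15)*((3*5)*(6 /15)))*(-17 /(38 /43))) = 4973724 /19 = 261774.95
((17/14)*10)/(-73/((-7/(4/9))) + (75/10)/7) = 1530/719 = 2.13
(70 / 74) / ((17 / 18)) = 630 / 629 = 1.00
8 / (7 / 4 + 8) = 32 / 39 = 0.82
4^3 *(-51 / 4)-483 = -1299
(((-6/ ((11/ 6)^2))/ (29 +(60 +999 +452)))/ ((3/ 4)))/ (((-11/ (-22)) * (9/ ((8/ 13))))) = -0.00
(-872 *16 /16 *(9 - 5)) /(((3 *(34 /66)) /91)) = -3491488 /17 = -205381.65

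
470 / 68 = 235 / 34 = 6.91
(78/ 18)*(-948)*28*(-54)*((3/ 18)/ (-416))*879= -4374783/ 2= -2187391.50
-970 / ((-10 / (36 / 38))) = 1746 / 19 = 91.89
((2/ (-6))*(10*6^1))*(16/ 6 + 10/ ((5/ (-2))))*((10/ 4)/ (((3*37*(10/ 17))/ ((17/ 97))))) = 5780/ 32301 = 0.18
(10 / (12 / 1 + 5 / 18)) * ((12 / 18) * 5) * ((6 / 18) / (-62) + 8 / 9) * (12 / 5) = 2320 / 403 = 5.76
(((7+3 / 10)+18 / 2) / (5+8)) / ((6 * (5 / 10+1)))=163 / 1170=0.14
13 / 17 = 0.76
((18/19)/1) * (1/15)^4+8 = 855002/106875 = 8.00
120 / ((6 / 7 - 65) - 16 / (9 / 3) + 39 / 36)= -672 / 383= -1.75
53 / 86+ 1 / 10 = 154 / 215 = 0.72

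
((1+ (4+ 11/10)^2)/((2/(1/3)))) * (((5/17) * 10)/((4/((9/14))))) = 8103/3808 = 2.13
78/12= 13/2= 6.50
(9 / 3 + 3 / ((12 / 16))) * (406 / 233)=2842 / 233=12.20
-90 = -90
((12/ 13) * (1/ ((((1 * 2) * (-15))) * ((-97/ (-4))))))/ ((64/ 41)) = -41/ 50440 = -0.00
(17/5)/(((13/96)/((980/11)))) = 319872/143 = 2236.87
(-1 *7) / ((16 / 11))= -77 / 16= -4.81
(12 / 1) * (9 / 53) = 2.04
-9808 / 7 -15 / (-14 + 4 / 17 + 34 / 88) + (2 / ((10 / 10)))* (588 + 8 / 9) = -222.24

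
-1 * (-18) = 18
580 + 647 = 1227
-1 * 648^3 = -272097792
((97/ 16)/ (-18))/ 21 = -97/ 6048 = -0.02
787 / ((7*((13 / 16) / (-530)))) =-6673760 / 91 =-73338.02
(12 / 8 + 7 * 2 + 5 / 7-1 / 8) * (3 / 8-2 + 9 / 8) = -901 / 112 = -8.04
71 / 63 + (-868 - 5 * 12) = -58393 / 63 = -926.87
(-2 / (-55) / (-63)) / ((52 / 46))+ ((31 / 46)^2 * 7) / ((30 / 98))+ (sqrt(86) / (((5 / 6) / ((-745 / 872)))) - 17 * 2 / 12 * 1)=719749411 / 95315220 - 447 * sqrt(86) / 436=-1.96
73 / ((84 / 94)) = 3431 / 42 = 81.69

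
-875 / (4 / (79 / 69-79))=1175125 / 69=17030.80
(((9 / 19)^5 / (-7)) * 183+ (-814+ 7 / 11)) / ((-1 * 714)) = 77597234954 / 68065485411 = 1.14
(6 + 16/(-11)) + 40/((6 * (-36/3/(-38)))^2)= 27955/1782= 15.69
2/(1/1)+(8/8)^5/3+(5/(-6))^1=1.50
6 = 6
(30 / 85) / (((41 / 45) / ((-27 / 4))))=-2.61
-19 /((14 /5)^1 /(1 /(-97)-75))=345610 /679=509.00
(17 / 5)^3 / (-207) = -0.19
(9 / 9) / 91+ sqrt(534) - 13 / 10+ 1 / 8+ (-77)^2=sqrt(534)+ 21577323 / 3640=5950.94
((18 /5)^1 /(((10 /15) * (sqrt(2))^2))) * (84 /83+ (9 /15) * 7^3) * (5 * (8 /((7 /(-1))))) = -1324188 /415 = -3190.81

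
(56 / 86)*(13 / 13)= 28 / 43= 0.65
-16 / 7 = -2.29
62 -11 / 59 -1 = 3588 / 59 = 60.81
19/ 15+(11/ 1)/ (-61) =994/ 915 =1.09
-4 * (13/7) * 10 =-520/7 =-74.29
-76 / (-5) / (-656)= -19 / 820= -0.02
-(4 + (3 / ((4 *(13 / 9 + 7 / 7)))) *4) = -115 / 22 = -5.23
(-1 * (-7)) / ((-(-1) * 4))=7 / 4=1.75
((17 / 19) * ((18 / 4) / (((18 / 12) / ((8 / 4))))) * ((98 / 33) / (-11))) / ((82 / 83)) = -138278 / 94259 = -1.47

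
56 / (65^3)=56 / 274625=0.00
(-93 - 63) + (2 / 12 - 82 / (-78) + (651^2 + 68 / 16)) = 66089473 / 156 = 423650.47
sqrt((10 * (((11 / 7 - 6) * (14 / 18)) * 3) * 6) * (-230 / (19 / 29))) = 10 * sqrt(785726) / 19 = 466.53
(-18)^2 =324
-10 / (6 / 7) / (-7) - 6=-13 / 3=-4.33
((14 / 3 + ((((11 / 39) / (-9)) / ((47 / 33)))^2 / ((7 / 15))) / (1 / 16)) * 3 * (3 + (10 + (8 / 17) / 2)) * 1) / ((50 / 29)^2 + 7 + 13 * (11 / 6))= 8337011342460 / 1515654514283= 5.50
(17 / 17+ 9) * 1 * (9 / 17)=90 / 17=5.29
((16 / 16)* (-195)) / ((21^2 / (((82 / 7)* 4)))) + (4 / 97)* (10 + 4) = -2010416 / 99813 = -20.14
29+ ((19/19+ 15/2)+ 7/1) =89/2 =44.50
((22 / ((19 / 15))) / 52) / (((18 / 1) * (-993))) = -55 / 2943252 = -0.00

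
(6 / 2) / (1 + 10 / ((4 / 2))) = 1 / 2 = 0.50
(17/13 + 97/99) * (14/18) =20608/11583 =1.78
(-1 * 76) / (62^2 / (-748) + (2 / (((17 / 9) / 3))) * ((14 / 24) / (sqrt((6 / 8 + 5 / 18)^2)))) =525844 / 23083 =22.78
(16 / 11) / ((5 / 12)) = 192 / 55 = 3.49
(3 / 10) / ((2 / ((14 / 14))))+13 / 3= 269 / 60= 4.48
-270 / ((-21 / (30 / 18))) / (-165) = -10 / 77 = -0.13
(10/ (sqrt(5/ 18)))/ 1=6*sqrt(10)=18.97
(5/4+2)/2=13/8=1.62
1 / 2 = 0.50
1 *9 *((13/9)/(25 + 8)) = 13/33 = 0.39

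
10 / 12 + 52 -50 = 17 / 6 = 2.83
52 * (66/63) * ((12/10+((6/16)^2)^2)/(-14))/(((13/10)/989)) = -90589433/25088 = -3610.87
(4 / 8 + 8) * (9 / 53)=153 / 106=1.44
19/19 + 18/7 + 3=46/7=6.57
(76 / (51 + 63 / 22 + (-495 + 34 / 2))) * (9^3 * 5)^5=-1075781165194541025000 / 9331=-115291090472033118.10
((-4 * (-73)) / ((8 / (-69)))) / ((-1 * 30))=1679 / 20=83.95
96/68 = 24/17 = 1.41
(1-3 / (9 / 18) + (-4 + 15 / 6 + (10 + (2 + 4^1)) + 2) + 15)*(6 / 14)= 159 / 14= 11.36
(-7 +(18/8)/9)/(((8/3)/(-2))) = 81/16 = 5.06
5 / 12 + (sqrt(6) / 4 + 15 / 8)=sqrt(6) / 4 + 55 / 24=2.90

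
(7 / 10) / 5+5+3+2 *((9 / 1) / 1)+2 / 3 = 4021 / 150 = 26.81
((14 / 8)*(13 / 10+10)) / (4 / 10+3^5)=791 / 9736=0.08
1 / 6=0.17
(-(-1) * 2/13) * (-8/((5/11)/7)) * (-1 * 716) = 882112/65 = 13570.95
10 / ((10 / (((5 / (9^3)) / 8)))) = 5 / 5832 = 0.00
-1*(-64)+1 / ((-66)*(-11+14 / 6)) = 64.00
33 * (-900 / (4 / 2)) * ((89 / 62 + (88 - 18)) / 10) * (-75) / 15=32885325 / 62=530408.47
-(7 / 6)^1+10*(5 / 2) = 143 / 6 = 23.83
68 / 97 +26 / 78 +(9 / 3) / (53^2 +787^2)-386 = -69699489577 / 181053798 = -384.97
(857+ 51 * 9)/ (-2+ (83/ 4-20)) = -5264/ 5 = -1052.80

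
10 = 10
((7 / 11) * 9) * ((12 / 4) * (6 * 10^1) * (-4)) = -45360 / 11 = -4123.64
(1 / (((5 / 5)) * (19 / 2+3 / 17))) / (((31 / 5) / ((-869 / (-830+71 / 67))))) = 52930 / 3029103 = 0.02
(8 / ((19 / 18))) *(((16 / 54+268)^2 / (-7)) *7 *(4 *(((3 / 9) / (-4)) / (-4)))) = -209902144 / 4617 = -45462.89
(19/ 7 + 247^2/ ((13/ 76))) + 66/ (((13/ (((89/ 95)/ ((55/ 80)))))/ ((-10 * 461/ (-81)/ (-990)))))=356670.32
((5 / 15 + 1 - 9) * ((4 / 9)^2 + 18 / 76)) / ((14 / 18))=-4393 / 1026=-4.28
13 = 13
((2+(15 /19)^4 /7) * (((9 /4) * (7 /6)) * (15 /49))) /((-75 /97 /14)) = -545659629 /18244940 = -29.91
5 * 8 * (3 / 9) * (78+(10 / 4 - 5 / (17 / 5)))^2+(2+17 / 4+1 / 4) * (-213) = 141998657 / 1734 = 81890.81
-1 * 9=-9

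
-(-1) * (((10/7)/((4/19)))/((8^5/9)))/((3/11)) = 3135/458752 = 0.01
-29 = -29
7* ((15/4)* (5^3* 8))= 26250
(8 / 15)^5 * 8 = 262144 / 759375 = 0.35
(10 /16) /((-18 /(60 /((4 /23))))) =-575 /48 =-11.98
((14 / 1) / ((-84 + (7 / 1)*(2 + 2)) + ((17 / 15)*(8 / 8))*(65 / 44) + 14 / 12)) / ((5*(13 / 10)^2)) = -12320 / 395291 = -0.03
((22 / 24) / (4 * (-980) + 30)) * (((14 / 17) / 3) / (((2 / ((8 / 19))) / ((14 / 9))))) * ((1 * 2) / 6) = -0.00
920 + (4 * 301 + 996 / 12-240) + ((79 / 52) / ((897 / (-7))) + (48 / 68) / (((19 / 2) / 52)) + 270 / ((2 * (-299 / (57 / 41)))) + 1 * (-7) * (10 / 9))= 3636647721271 / 1853119476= 1962.45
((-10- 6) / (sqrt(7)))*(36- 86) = 800*sqrt(7) / 7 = 302.37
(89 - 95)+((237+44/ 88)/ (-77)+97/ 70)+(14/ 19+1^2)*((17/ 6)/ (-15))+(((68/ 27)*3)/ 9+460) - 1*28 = 100683167/ 237006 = 424.81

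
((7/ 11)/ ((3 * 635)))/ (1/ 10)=14/ 4191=0.00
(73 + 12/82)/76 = 0.96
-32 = -32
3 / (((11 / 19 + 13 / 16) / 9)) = 912 / 47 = 19.40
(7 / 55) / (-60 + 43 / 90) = -126 / 58927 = -0.00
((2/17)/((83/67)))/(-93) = -134/131223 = -0.00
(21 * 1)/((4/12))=63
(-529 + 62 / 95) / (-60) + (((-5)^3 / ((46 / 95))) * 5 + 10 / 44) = -616126557 / 480700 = -1281.73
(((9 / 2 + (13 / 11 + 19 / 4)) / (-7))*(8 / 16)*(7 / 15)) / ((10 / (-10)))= 153 / 440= 0.35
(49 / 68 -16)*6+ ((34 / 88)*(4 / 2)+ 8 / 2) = -16251 / 187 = -86.90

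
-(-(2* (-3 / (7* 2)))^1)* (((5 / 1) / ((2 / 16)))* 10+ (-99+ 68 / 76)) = -17208 / 133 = -129.38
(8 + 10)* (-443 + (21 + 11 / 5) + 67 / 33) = -413592 / 55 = -7519.85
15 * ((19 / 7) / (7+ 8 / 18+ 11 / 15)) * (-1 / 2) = -12825 / 5152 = -2.49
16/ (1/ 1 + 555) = 4/ 139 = 0.03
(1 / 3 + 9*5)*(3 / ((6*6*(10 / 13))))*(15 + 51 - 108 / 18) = 884 / 3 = 294.67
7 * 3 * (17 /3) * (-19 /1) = -2261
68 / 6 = 34 / 3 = 11.33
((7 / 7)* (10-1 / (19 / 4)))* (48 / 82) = 4464 / 779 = 5.73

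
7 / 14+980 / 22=991 / 22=45.05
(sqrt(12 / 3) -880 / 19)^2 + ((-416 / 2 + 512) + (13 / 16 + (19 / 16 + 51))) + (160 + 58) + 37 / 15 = 13761442 / 5415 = 2541.36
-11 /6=-1.83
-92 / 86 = -46 / 43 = -1.07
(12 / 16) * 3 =9 / 4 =2.25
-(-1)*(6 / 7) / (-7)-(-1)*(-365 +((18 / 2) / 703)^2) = -365.12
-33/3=-11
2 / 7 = 0.29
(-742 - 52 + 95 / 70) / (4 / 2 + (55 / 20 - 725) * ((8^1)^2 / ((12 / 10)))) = 11097 / 539252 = 0.02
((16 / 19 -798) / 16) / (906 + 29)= -7573 / 142120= -0.05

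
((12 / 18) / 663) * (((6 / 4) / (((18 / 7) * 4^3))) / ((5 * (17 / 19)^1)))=133 / 64920960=0.00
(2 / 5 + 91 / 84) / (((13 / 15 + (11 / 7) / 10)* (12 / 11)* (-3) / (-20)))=6853 / 774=8.85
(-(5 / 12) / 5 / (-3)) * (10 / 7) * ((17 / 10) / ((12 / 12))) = 17 / 252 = 0.07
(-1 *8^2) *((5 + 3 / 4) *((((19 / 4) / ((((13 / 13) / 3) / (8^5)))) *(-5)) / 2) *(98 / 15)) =2806644736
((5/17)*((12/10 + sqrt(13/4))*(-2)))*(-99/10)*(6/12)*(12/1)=3564/85 + 297*sqrt(13)/17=104.92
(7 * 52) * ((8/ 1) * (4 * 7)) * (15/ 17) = 1223040/ 17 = 71943.53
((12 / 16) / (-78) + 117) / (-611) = -12167 / 63544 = -0.19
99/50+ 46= 2399/50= 47.98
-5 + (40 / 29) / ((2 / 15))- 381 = -10894 / 29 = -375.66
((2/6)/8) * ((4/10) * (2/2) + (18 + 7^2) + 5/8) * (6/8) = 2721/1280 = 2.13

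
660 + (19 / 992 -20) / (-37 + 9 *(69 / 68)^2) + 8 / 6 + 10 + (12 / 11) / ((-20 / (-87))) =887882764739 / 1311884970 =676.80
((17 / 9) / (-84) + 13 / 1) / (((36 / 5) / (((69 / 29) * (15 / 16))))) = 5641325 / 1403136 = 4.02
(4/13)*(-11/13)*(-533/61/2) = 902/793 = 1.14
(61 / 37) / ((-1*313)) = -0.01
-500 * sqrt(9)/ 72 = -125/ 6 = -20.83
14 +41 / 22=349 / 22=15.86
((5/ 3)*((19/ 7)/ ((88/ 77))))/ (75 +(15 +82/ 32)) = 190/ 4443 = 0.04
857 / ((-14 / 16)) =-6856 / 7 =-979.43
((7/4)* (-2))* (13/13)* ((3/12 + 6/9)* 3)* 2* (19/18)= -1463/72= -20.32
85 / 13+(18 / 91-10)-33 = -36.26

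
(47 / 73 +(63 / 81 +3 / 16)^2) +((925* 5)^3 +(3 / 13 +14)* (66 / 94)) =91500668250198559715 / 924887808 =98931640636.57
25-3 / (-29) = 728 / 29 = 25.10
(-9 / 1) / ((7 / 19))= -171 / 7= -24.43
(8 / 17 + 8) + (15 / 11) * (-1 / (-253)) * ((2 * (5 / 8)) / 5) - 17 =-1613885 / 189244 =-8.53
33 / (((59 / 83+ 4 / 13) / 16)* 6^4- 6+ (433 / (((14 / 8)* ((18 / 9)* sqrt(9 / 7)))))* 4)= -185168328345 / 13540810721761+ 399260151576* sqrt(7) / 13540810721761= 0.06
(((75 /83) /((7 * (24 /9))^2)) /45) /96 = 5 /8329216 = 0.00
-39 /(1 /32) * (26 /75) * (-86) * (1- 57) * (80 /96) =-26044928 /15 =-1736328.53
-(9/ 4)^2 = -81/ 16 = -5.06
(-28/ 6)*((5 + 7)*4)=-224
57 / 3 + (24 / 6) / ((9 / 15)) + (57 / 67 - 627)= -600.48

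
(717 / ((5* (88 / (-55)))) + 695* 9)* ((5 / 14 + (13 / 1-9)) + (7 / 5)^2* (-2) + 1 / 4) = 23724363 / 5600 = 4236.49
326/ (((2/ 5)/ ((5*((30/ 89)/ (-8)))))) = -61125/ 356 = -171.70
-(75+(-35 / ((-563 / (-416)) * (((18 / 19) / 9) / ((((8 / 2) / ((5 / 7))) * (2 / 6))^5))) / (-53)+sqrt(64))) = -852246864727 / 4531798125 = -188.06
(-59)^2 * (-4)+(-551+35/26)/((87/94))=-16419721/1131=-14517.88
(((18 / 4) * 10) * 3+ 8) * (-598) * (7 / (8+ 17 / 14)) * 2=-16760744 / 129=-129928.25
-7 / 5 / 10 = -7 / 50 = -0.14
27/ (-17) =-27/ 17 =-1.59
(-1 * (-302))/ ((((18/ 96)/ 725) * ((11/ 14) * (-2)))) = -24522400/ 33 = -743103.03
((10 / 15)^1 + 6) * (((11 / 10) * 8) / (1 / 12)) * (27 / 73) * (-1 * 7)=-133056 / 73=-1822.68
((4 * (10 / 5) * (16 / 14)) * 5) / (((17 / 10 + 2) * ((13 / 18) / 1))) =57600 / 3367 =17.11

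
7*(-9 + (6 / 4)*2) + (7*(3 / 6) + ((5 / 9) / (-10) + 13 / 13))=-338 / 9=-37.56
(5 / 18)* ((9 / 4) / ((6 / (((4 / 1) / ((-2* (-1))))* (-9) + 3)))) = -25 / 16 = -1.56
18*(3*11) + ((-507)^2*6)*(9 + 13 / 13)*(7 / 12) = 8997309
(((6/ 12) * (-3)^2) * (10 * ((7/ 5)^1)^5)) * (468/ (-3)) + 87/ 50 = -47191881/ 1250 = -37753.50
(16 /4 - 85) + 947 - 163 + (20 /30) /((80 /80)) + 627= 3992 /3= 1330.67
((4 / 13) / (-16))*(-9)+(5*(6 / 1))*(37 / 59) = 58251 / 3068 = 18.99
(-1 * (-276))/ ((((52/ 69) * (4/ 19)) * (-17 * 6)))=-30153/ 1768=-17.05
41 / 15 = 2.73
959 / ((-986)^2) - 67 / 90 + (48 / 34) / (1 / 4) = 214526749 / 43748820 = 4.90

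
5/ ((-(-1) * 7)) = 5/ 7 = 0.71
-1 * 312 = -312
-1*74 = -74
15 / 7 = 2.14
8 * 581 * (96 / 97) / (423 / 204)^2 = 687755264 / 642819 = 1069.91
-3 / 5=-0.60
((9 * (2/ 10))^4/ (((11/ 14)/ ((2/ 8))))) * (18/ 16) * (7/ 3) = 964467/ 110000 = 8.77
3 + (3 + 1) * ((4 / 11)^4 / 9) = 396331 / 131769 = 3.01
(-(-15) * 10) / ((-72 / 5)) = -125 / 12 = -10.42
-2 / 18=-1 / 9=-0.11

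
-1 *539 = -539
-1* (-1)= 1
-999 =-999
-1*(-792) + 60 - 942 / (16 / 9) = 2577 / 8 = 322.12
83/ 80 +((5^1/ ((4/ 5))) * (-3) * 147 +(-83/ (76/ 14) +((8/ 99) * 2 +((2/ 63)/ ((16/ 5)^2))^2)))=-188256706211003/ 67954360320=-2770.34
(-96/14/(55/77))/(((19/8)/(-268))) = 102912/95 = 1083.28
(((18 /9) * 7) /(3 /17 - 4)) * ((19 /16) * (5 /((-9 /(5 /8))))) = 11305 /7488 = 1.51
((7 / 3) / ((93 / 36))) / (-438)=-14 / 6789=-0.00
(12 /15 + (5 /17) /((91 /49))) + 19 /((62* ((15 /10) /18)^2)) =1544469 /34255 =45.09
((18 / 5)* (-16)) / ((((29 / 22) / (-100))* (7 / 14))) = 253440 / 29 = 8739.31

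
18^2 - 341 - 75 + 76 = -16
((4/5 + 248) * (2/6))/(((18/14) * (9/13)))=113204/1215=93.17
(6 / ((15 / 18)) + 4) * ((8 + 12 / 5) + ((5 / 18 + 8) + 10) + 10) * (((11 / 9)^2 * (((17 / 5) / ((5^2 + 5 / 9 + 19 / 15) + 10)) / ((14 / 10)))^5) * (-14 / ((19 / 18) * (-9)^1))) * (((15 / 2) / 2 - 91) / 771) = -0.00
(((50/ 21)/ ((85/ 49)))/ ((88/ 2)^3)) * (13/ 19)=455/ 41271648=0.00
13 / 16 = 0.81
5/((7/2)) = 10/7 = 1.43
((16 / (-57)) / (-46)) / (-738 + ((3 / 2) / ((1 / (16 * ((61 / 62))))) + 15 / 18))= -496 / 57999077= -0.00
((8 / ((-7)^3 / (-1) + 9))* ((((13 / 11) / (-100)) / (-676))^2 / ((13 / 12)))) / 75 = 1 / 11696828000000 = 0.00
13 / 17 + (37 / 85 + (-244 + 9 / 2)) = -2383 / 10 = -238.30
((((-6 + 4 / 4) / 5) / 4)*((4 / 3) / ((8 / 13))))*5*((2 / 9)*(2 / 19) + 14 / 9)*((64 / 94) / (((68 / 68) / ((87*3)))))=-678600 / 893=-759.91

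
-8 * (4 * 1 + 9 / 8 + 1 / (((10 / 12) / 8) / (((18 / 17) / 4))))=-5213 / 85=-61.33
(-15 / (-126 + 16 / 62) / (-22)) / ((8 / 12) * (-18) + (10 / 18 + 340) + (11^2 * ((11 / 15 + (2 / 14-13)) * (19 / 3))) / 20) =732375 / 18367370153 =0.00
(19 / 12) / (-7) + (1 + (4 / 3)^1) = 59 / 28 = 2.11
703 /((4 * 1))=703 /4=175.75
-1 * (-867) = 867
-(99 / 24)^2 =-1089 / 64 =-17.02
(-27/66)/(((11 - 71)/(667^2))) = 1334667/440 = 3033.33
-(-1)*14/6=7/3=2.33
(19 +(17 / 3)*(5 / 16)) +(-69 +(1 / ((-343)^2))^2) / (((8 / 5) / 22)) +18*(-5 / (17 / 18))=-1023.27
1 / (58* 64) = 1 / 3712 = 0.00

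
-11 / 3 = -3.67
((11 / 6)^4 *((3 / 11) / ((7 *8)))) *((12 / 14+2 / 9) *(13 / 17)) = 17303 / 381024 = 0.05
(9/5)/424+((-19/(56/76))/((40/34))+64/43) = -6516877/319060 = -20.43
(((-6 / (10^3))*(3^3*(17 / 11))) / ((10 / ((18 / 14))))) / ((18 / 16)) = -1377 / 48125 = -0.03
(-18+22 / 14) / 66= -115 / 462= -0.25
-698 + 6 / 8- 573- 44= -5257 / 4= -1314.25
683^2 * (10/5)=932978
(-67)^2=4489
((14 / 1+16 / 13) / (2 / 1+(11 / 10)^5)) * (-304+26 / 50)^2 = 1823582185920 / 4693663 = 388520.05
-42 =-42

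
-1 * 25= -25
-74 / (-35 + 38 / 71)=5254 / 2447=2.15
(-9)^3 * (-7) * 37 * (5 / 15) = 62937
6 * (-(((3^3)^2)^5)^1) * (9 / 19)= -11118121133111046 / 19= -585164270163739.26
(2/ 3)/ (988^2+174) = 1/ 1464477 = 0.00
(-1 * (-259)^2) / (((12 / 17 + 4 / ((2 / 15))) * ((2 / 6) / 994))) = -566767369 / 87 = -6514567.46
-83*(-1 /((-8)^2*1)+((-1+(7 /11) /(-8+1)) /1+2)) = -52207 /704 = -74.16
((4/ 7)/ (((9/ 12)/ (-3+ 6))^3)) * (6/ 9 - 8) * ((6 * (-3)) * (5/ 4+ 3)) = 143616/ 7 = 20516.57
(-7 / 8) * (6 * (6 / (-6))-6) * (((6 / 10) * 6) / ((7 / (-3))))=-81 / 5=-16.20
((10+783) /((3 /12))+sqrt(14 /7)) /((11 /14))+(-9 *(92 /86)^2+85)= 14 *sqrt(2) /11+83629723 /20339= 4113.59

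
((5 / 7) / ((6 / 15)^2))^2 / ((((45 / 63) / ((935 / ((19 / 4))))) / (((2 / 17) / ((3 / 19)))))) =171875 / 42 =4092.26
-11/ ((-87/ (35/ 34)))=385/ 2958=0.13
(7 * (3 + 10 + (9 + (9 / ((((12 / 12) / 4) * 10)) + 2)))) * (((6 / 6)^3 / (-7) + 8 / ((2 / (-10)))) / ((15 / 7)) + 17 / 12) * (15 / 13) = -501837 / 130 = -3860.28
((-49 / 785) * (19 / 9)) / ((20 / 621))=-64239 / 15700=-4.09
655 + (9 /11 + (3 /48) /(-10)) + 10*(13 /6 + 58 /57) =22995151 /33440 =687.65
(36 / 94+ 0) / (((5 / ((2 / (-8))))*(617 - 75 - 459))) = -9 / 39010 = -0.00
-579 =-579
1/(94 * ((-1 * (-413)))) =1/38822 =0.00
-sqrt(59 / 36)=-1.28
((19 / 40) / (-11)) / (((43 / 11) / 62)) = -589 / 860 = -0.68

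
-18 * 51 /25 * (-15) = 2754 /5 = 550.80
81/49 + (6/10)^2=2466/1225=2.01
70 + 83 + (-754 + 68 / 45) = -26977 / 45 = -599.49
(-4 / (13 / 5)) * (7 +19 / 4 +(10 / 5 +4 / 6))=-22.18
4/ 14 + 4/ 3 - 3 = -29/ 21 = -1.38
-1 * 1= -1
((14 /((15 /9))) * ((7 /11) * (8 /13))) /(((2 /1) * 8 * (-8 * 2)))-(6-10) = 45613 /11440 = 3.99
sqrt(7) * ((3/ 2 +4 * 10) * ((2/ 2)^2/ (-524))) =-83 * sqrt(7)/ 1048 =-0.21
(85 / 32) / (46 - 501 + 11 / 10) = -25 / 4272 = -0.01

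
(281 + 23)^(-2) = 1 / 92416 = 0.00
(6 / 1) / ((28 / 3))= 9 / 14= 0.64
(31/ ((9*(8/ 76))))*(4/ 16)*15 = 2945/ 24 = 122.71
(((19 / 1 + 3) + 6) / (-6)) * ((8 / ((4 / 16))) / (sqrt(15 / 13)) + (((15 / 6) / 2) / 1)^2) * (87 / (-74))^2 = -94192 * sqrt(195) / 6845 - 441525 / 43808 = -202.24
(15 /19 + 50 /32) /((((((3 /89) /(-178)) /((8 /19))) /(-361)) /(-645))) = -1217655725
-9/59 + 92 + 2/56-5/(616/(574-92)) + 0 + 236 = 2943599/9086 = 323.97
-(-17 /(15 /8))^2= -18496 /225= -82.20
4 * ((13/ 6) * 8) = 208/ 3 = 69.33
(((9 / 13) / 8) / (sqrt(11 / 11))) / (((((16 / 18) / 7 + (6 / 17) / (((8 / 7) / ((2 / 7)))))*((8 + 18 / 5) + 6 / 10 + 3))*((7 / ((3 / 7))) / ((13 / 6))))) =6885 / 1962016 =0.00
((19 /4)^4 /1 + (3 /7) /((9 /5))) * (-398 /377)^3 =-1659788119583 /2769809952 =-599.24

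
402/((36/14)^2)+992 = 56851/54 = 1052.80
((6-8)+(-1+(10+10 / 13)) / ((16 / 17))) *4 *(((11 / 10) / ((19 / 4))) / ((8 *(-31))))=-19173 / 612560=-0.03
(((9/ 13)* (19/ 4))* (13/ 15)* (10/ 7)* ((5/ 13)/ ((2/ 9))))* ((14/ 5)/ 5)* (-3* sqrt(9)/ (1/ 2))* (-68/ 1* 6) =1883736/ 65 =28980.55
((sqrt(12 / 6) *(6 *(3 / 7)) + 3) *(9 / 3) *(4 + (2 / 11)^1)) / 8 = 10.41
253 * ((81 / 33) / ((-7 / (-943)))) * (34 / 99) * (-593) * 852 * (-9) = 130642888161.97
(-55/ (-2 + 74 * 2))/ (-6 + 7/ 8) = 220/ 2993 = 0.07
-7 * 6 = -42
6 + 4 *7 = 34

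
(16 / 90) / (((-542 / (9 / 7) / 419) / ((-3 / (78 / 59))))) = 49442 / 123305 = 0.40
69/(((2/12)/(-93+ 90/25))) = -185058/5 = -37011.60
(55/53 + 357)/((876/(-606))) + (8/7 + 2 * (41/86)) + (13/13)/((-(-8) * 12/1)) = -27455156935/111798624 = -245.58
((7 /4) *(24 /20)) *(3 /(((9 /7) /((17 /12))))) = 833 /120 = 6.94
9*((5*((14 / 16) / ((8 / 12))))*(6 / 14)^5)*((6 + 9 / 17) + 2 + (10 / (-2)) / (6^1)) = 8583975 / 1306144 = 6.57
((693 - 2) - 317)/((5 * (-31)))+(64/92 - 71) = -259237/3565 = -72.72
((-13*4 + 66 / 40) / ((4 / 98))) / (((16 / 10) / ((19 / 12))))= -937517 / 768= -1220.73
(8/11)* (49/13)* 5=1960/143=13.71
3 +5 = 8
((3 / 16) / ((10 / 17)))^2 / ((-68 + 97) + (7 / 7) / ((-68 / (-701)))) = 4913 / 1900800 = 0.00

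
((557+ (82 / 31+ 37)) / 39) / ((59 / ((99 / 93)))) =203456 / 737087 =0.28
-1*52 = -52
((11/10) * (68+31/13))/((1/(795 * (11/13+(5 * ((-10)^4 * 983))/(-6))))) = -170422323771315/338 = -504208058495.01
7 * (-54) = -378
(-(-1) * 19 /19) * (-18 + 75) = 57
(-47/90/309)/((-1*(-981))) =-47/27281610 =-0.00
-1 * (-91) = 91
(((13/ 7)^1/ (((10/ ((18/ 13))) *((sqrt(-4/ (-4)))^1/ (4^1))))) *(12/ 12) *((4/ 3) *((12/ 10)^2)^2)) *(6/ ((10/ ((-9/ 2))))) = -839808/ 109375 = -7.68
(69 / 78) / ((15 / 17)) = 391 / 390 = 1.00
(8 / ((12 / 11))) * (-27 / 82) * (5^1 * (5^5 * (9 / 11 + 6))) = -10546875 / 41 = -257240.85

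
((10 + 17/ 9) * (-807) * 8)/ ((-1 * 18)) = 4264.15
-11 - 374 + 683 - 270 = 28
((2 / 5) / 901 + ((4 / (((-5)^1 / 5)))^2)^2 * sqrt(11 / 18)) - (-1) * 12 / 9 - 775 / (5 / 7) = -14645749 / 13515 + 128 * sqrt(22) / 3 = -883.54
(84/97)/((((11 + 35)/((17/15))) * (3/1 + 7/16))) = 3808/613525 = 0.01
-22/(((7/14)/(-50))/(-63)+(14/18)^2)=-113400/3119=-36.36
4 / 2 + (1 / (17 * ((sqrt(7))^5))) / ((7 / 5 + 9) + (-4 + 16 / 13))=65 * sqrt(7) / 2892176 + 2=2.00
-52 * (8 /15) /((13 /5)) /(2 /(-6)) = 32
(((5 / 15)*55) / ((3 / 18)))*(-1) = -110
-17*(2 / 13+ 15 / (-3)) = 1071 / 13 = 82.38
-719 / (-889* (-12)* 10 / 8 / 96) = -23008 / 4445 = -5.18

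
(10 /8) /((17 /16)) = 20 /17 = 1.18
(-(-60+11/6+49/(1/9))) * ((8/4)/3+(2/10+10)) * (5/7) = -2971.52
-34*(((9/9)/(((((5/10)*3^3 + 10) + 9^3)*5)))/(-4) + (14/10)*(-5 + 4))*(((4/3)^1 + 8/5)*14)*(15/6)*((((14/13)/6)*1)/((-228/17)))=-24678577/377325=-65.40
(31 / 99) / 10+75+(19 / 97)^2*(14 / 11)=699364789 / 9314910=75.08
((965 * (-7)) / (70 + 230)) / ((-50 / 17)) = 22967 / 3000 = 7.66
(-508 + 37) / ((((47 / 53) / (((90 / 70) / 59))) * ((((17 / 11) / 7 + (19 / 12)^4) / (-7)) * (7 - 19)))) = -29893292352 / 28803786017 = -1.04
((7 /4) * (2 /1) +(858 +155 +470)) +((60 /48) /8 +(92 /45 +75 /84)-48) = 14531263 /10080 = 1441.59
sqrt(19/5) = sqrt(95)/5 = 1.95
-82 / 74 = -41 / 37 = -1.11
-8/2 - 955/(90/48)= -1540/3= -513.33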